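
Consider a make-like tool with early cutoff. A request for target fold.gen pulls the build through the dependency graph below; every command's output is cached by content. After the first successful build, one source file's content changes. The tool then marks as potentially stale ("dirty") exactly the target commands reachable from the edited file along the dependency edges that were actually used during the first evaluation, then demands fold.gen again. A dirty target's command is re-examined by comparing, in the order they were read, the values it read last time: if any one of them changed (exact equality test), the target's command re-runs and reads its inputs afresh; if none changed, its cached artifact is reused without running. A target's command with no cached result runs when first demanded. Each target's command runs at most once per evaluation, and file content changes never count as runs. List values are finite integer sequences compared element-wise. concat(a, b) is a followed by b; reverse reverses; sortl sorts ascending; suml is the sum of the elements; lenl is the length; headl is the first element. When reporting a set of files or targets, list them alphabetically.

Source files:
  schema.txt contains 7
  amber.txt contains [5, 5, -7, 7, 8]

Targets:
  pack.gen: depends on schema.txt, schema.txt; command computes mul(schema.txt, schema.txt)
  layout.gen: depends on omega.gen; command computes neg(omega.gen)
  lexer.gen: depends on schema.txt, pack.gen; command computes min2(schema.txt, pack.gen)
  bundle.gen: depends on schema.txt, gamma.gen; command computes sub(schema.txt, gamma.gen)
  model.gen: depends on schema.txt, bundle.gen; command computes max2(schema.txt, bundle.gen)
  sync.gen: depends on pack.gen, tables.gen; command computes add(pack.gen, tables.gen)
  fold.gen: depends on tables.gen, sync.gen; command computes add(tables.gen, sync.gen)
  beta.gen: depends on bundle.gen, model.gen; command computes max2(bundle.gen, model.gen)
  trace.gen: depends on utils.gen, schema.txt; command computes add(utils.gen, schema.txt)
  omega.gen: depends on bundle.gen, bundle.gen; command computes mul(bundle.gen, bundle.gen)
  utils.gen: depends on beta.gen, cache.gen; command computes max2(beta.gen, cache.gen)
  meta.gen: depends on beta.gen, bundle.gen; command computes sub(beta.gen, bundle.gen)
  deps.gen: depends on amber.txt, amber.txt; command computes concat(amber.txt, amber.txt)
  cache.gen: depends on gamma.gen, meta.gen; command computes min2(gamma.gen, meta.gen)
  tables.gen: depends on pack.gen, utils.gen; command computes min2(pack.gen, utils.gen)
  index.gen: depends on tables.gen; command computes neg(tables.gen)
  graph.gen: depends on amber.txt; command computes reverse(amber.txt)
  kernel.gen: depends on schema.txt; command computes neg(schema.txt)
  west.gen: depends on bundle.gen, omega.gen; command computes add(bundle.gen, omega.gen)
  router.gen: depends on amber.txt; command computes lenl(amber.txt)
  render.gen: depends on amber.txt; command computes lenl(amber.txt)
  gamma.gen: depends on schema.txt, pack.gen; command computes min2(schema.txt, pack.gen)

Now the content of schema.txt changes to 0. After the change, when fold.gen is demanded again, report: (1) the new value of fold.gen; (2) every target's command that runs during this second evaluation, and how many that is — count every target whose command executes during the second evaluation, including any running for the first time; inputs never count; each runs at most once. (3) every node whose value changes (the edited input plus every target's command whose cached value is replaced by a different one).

First demand of the output computes:
  pack.gen = mul(7, 7) = 49
  gamma.gen = min2(7, 49) = 7
  bundle.gen = sub(7, 7) = 0
  model.gen = max2(7, 0) = 7
  beta.gen = max2(0, 7) = 7
  meta.gen = sub(7, 0) = 7
  cache.gen = min2(7, 7) = 7
  utils.gen = max2(7, 7) = 7
  tables.gen = min2(49, 7) = 7
  sync.gen = add(49, 7) = 56
  fold.gen = add(7, 56) = 63

After the edit, cleaning proceeds:
  pack.gen: a read changed (schema.txt 7->0; schema.txt 7->0) — executes, giving 0.
  gamma.gen: a read changed (schema.txt 7->0; pack.gen 49->0) — executes, giving 0.
  bundle.gen: a read changed (schema.txt 7->0; gamma.gen 7->0) — executes, giving 0 — identical to its old value.
  model.gen: a read changed (schema.txt 7->0) — executes, giving 0.
  beta.gen: a read changed (model.gen 7->0) — executes, giving 0.
  meta.gen: a read changed (beta.gen 7->0) — executes, giving 0.
  cache.gen: a read changed (gamma.gen 7->0; meta.gen 7->0) — executes, giving 0.
  utils.gen: a read changed (beta.gen 7->0; cache.gen 7->0) — executes, giving 0.
  tables.gen: a read changed (pack.gen 49->0; utils.gen 7->0) — executes, giving 0.
  sync.gen: a read changed (pack.gen 49->0; tables.gen 7->0) — executes, giving 0.
  fold.gen: a read changed (tables.gen 7->0; sync.gen 56->0) — executes, giving 0.

Demanding fold.gen again yields 0.
11 target commands run: beta.gen, bundle.gen, cache.gen, fold.gen, gamma.gen, meta.gen, model.gen, pack.gen, sync.gen, tables.gen, utils.gen.
The nodes whose values change: beta.gen, cache.gen, fold.gen, gamma.gen, meta.gen, model.gen, pack.gen, schema.txt, sync.gen, tables.gen, utils.gen.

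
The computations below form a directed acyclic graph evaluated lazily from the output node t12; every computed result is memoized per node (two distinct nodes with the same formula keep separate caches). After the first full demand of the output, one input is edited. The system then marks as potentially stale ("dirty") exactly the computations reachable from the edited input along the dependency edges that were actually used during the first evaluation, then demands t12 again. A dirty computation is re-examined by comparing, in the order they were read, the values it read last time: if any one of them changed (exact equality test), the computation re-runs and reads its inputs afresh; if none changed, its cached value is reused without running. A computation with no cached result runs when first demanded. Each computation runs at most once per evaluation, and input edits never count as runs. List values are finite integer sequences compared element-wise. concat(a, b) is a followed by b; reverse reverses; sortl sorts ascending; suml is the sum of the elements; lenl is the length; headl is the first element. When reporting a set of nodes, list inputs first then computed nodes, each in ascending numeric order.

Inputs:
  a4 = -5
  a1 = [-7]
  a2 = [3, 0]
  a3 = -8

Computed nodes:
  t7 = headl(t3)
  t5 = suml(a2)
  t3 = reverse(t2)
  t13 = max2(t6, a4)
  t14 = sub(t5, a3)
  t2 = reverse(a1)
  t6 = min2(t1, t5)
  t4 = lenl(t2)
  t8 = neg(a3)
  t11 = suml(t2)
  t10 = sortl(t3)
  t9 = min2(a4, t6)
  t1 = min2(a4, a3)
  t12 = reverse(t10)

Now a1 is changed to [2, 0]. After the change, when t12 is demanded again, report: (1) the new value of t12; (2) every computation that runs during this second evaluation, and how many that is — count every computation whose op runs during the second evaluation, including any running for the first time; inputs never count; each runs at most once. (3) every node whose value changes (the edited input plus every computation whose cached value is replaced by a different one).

Demanding t12 again yields [2, 0].
4 computations run: t2, t3, t10, t12.
The nodes whose values change: a1, t2, t3, t10, t12.

First demand of the output computes:
  t2 = reverse([-7]) = [-7]
  t3 = reverse([-7]) = [-7]
  t10 = sortl([-7]) = [-7]
  t12 = reverse([-7]) = [-7]

After the edit, cleaning proceeds:
  t2: a read changed (a1 [-7]->[2, 0]) — executes, giving [0, 2].
  t3: a read changed (t2 [-7]->[0, 2]) — executes, giving [2, 0].
  t10: a read changed (t3 [-7]->[2, 0]) — executes, giving [0, 2].
  t12: a read changed (t10 [-7]->[0, 2]) — executes, giving [2, 0].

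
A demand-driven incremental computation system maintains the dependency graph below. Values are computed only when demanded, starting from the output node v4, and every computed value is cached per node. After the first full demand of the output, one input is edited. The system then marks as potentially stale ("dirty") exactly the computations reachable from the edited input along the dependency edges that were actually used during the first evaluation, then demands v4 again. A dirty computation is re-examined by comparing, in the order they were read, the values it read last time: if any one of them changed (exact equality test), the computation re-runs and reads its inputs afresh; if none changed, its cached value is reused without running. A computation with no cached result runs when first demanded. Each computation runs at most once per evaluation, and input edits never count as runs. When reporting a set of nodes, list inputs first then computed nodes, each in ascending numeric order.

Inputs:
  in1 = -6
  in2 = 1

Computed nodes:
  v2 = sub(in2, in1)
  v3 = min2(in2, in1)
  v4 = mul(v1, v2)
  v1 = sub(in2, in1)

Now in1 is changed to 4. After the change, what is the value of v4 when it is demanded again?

New value of v4: 9.

First evaluation (everything demanded from the output):
  v1 = sub(1, -6) = 7
  v2 = sub(1, -6) = 7
  v4 = mul(7, 7) = 49

Propagation after the edit:
  v1: runs — in1 -6->4; result -3.
  v2: runs — in1 -6->4; result -3.
  v4: runs — v1 7->-3; v2 7->-3; result 9.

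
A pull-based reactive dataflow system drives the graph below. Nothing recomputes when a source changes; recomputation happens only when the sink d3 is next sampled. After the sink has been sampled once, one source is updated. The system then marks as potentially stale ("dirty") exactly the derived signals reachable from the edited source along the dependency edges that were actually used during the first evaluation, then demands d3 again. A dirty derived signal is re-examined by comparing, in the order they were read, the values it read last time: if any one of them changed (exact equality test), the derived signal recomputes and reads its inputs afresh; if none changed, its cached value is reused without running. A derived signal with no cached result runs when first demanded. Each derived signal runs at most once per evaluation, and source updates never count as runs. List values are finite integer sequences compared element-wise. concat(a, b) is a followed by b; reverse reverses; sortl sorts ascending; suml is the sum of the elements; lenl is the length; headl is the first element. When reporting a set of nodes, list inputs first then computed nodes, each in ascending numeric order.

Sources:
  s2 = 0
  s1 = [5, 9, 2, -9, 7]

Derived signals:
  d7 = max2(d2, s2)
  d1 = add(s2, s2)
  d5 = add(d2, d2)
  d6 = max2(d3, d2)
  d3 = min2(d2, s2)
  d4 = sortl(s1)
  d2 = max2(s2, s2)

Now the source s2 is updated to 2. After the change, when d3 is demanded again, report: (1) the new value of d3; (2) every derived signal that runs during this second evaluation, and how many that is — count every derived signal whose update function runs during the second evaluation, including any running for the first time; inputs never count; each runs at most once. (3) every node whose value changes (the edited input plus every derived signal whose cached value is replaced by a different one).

New value of d3: 2.
Derived signals that run: d2, d3 — 2 in total.
Values that change: s2, d2, d3.

First evaluation (everything demanded from the output):
  d2 = max2(0, 0) = 0
  d3 = min2(0, 0) = 0

Propagation after the edit:
  d2: runs — s2 0->2; s2 0->2; result 2.
  d3: runs — d2 0->2; s2 0->2; result 2.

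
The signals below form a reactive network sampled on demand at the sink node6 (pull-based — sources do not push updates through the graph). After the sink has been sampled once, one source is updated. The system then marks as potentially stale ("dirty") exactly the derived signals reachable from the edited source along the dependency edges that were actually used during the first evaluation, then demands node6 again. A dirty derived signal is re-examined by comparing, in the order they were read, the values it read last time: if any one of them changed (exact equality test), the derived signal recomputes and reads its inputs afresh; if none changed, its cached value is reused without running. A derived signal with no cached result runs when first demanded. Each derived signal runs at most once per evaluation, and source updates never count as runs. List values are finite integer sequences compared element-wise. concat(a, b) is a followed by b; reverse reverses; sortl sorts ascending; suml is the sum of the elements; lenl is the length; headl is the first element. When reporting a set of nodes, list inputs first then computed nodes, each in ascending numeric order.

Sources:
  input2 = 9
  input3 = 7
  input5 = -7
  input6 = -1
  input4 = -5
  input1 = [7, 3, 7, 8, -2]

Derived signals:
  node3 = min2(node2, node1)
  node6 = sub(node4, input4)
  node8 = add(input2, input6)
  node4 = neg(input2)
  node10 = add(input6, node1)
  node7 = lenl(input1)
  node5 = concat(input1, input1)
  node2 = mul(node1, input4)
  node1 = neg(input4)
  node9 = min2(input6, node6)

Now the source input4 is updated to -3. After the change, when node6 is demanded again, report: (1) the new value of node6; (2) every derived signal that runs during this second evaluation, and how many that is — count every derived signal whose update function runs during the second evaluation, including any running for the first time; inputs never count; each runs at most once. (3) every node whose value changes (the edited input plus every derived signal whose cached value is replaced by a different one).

node6 now evaluates to -6.
Run set: node6 (1 run).
Changed values: input4, node6.

Initial pass — values computed on the first demand:
  node4 = neg(9) = -9
  node6 = sub(-9, -5) = -4

Second demand — change propagation:
  node6: re-runs because input4 -5->-3; new result -6.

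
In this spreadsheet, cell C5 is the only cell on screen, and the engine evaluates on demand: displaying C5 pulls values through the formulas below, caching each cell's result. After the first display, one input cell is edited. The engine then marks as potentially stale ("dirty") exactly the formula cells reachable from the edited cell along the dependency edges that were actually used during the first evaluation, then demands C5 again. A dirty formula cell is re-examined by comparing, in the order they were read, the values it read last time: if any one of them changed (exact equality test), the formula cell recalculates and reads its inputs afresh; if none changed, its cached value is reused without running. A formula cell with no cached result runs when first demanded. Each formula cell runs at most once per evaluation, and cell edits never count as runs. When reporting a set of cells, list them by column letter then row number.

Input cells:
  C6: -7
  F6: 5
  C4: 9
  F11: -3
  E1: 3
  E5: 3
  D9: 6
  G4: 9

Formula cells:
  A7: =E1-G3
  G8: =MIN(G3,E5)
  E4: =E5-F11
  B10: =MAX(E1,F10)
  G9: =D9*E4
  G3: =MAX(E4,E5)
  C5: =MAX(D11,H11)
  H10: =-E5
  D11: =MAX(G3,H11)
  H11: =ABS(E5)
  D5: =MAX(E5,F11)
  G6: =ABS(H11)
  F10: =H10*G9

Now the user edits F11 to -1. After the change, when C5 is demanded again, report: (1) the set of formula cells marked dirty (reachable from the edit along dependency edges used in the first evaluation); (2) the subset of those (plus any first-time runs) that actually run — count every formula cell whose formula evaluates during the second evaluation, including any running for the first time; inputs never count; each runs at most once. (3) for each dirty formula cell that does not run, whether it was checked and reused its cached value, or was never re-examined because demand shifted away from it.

Initial pass — values computed on the first demand:
  E4 = 3 - -3 = 6
  G3 = MAX(6, 3) = 6
  H11 = ABS(3) = 3
  D11 = MAX(6, 3) = 6
  C5 = MAX(6, 3) = 6

Second demand — change propagation:
  E4: re-runs because F11 -3->-1; new result 4.
  G3: re-runs because E4 6->4; new result 4.
  D11: re-runs because G3 6->4; new result 4.
  C5: re-runs because D11 6->4; new result 4.

Dirty set: C5, D11, E4, G3.
Run set: C5, D11, E4, G3 (4 run).
All dirty formula cells ended up running.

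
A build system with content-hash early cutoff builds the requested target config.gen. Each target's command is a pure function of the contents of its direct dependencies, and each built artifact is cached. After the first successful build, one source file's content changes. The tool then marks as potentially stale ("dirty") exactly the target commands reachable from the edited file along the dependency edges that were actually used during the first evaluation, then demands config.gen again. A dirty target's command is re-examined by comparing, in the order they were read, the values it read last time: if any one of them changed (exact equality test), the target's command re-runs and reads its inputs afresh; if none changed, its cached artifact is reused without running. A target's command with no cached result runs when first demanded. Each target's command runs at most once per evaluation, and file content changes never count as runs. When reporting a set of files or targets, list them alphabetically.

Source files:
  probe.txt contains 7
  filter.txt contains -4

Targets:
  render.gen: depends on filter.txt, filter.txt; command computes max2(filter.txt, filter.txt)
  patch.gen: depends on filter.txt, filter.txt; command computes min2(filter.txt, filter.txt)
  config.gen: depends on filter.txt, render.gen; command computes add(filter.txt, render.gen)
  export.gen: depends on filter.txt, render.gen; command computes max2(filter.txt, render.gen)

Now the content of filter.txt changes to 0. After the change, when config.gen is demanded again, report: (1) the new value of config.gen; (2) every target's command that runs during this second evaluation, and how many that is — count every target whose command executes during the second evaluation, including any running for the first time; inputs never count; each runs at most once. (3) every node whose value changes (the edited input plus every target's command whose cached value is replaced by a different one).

First evaluation (everything demanded from the output):
  render.gen = max2(-4, -4) = -4
  config.gen = add(-4, -4) = -8

Propagation after the edit:
  render.gen: runs — filter.txt -4->0; filter.txt -4->0; result 0.
  config.gen: runs — filter.txt -4->0; render.gen -4->0; result 0.

New value of config.gen: 0.
Target commands that run: config.gen, render.gen — 2 in total.
Values that change: config.gen, filter.txt, render.gen.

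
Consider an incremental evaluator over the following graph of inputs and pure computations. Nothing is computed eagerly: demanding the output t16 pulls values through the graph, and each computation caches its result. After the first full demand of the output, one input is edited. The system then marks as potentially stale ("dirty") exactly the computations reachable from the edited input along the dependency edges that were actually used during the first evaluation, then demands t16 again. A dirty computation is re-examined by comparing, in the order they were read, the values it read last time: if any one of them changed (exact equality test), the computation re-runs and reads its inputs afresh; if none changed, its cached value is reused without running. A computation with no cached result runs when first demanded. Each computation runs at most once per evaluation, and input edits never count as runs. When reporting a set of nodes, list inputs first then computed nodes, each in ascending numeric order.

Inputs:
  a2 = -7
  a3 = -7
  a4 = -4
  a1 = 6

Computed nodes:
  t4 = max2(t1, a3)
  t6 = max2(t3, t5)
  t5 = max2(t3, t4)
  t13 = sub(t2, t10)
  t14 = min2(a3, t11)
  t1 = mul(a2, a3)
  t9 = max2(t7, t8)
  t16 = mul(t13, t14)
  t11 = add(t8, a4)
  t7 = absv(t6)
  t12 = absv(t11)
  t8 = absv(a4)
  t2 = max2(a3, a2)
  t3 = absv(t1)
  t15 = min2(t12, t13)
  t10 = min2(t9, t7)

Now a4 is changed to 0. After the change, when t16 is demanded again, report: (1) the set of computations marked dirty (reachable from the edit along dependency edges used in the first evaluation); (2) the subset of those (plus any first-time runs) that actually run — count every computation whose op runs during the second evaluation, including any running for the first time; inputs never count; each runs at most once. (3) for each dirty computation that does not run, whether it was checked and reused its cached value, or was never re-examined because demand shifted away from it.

Initial pass — values computed on the first demand:
  t1 = mul(-7, -7) = 49
  t2 = max2(-7, -7) = -7
  t3 = absv(49) = 49
  t4 = max2(49, -7) = 49
  t5 = max2(49, 49) = 49
  t6 = max2(49, 49) = 49
  t7 = absv(49) = 49
  t8 = absv(-4) = 4
  t9 = max2(49, 4) = 49
  t10 = min2(49, 49) = 49
  t11 = add(4, -4) = 0
  t13 = sub(-7, 49) = -56
  t14 = min2(-7, 0) = -7
  t16 = mul(-56, -7) = 392

Second demand — change propagation:
  t8: re-runs because a4 -4->0; new result 0.
  t9: re-runs because t8 4->0; new result 49 (unchanged).
  t10: re-examined; everything it read last time is the same (t9 unchanged, t7 unchanged) — cache 49 kept, no run.
  t11: re-runs because t8 4->0; a4 -4->0; new result 0 (unchanged).
  t13: re-examined; everything it read last time is the same (t2 unchanged, t10 unchanged) — cache -56 kept, no run.
  t14: re-examined; everything it read last time is the same (a3 unchanged, t11 unchanged) — cache -7 kept, no run.
  t16: re-examined; everything it read last time is the same (t13 unchanged, t14 unchanged) — cache 392 kept, no run.

The important point: at t10 every value read last time is unchanged, so the dirty flag clears without a run.

Dirty set: t8, t9, t10, t11, t13, t14, t16.
Run set: t8, t9, t11 (3 run).
Re-examined without running (cache reused): t10, t13, t14, t16.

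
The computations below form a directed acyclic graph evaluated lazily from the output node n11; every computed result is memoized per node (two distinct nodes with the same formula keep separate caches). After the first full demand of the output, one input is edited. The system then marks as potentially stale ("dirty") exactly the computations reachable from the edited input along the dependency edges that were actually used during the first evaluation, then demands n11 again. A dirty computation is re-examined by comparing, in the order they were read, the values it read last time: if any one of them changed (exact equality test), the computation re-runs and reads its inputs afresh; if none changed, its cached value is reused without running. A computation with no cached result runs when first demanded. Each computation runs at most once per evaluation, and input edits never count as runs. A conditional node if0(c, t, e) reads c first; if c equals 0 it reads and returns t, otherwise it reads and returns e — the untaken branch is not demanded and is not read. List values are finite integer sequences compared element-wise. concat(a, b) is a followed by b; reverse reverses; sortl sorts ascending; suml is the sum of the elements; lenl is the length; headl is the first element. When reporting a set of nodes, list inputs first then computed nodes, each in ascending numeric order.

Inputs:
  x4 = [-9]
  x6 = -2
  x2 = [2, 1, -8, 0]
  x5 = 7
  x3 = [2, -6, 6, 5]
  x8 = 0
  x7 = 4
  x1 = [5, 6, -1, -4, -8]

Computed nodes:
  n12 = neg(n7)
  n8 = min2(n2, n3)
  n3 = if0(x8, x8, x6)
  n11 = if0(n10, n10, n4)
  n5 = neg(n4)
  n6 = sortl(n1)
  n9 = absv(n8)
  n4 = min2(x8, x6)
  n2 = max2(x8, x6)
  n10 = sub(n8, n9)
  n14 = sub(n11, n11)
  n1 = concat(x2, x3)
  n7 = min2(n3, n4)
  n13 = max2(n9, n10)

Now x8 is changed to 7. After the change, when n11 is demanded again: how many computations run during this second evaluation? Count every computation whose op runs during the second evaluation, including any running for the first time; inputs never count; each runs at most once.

First demand of the output computes:
  n2 = max2(0, -2) = 0
  n3 = if0(x8=0 -> then branch x8) = 0
  n8 = min2(0, 0) = 0
  n9 = absv(0) = 0
  n10 = sub(0, 0) = 0
  n11 = if0(n10=0 -> then branch n10) = 0

After the edit, cleaning proceeds:
  n2: a read changed (x8 0->7) — executes, giving 7.
  n3: a read changed (x8 0->7; x8 0->7) — executes, giving -2.
  n4: had never run; runs now, result -2.
  n8: a read changed (n2 0->7; n3 0->-2) — executes, giving -2.
  n9: a read changed (n8 0->-2) — executes, giving 2.
  n10: a read changed (n8 0->-2; n9 0->2) — executes, giving -4.
  n11: a read changed (n10 0->-4; n10 0->-4) — executes, giving -2.

Note the branch switch — n4 had no cache and runs now for the first time.

7 computations run: n2, n3, n4, n8, n9, n10, n11.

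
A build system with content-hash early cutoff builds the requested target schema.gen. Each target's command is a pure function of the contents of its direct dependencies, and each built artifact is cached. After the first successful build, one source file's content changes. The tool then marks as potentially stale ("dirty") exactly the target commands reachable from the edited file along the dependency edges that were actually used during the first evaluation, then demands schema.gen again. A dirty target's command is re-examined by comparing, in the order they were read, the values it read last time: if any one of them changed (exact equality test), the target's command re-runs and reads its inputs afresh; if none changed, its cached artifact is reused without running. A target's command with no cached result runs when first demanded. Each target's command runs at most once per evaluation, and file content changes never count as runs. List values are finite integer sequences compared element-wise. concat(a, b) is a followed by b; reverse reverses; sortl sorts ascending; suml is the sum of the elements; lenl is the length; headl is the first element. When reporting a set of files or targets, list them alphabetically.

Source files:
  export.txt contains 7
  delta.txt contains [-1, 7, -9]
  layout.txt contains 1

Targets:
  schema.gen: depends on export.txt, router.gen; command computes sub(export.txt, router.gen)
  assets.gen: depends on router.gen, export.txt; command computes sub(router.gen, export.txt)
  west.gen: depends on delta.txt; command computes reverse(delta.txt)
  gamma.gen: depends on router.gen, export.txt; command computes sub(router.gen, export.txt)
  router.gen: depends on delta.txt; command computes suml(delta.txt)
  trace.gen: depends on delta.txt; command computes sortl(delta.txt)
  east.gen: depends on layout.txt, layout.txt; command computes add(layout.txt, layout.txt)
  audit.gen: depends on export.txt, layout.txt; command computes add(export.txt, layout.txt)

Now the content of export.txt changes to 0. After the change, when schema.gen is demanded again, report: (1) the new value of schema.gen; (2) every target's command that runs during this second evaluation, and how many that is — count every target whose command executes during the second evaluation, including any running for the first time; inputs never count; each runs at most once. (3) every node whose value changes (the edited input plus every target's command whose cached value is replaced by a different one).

New value of schema.gen: 3.
Target commands that run: schema.gen — 1 in total.
Values that change: export.txt, schema.gen.

First evaluation (everything demanded from the output):
  router.gen = suml([-1, 7, -9]) = -3
  schema.gen = sub(7, -3) = 10

Propagation after the edit:
  schema.gen: runs — export.txt 7->0; result 3.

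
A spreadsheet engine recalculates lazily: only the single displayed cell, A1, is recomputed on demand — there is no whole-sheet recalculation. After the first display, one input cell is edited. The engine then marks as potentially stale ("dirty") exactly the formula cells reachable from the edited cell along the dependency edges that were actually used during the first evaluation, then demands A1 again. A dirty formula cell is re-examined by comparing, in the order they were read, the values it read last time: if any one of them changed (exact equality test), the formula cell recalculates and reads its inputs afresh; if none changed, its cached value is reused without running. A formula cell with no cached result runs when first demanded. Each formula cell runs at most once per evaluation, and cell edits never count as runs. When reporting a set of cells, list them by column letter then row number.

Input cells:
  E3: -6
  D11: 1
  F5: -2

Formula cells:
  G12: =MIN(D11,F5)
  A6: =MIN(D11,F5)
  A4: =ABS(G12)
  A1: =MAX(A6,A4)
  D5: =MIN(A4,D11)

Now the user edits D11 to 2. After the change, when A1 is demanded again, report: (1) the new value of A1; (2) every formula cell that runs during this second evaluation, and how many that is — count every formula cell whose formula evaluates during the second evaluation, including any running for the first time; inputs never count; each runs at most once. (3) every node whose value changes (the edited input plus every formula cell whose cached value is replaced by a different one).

New value of A1: 2.
Formula cells that run: A6, G12 — 2 in total.
Values that change: D11.
Key observation: the cutoff stops propagation at A4 — its inputs' values are unchanged, so it reuses its cache.

First evaluation (everything demanded from the output):
  A6 = MIN(1, -2) = -2
  G12 = MIN(1, -2) = -2
  A4 = ABS(-2) = 2
  A1 = MAX(-2, 2) = 2

Propagation after the edit:
  A6: runs — D11 1->2; result -2 (same value as before).
  G12: runs — D11 1->2; result -2 (same value as before).
  A4: checked — values it read are unchanged (G12 unchanged); reused cached 2 without running.
  A1: checked — values it read are unchanged (A6 unchanged, A4 unchanged); reused cached 2 without running.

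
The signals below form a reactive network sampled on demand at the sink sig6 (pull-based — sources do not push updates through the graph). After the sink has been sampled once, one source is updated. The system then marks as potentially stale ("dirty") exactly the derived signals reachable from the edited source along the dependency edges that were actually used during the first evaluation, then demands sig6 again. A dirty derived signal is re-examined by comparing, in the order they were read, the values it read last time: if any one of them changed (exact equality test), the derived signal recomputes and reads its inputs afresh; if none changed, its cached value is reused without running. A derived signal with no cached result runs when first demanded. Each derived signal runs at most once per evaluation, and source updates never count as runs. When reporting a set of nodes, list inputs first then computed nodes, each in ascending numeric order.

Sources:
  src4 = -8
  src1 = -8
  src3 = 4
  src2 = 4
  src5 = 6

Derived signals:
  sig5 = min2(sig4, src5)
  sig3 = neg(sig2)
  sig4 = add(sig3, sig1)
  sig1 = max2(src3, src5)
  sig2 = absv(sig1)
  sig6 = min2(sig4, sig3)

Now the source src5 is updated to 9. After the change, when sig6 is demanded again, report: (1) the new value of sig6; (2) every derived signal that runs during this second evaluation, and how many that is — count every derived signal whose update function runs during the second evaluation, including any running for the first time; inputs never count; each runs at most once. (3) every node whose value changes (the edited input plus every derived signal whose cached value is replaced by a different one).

Initial pass — values computed on the first demand:
  sig1 = max2(4, 6) = 6
  sig2 = absv(6) = 6
  sig3 = neg(6) = -6
  sig4 = add(-6, 6) = 0
  sig6 = min2(0, -6) = -6

Second demand — change propagation:
  sig1: re-runs because src5 6->9; new result 9.
  sig2: re-runs because sig1 6->9; new result 9.
  sig3: re-runs because sig2 6->9; new result -9.
  sig4: re-runs because sig3 -6->-9; sig1 6->9; new result 0 (unchanged).
  sig6: re-runs because sig3 -6->-9; new result -9.

sig6 now evaluates to -9.
Run set: sig1, sig2, sig3, sig4, sig6 (5 run).
Changed values: src5, sig1, sig2, sig3, sig6.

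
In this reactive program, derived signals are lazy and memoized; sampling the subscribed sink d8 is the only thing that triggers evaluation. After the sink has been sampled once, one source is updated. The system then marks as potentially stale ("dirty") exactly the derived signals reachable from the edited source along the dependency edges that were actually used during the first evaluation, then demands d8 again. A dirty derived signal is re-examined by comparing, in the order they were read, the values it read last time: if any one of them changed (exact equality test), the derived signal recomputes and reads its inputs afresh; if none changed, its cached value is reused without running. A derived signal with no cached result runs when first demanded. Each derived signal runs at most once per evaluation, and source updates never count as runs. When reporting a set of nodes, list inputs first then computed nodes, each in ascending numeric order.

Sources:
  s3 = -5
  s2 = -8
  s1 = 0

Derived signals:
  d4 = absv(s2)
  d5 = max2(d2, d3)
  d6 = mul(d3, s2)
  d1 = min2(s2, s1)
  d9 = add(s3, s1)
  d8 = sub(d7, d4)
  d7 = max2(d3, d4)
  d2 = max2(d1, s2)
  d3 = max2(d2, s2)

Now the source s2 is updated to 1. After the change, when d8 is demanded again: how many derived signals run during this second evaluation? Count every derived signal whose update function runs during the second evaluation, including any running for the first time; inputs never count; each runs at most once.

6 derived signals run: d1, d2, d3, d4, d7, d8.

First demand of the output computes:
  d1 = min2(-8, 0) = -8
  d2 = max2(-8, -8) = -8
  d3 = max2(-8, -8) = -8
  d4 = absv(-8) = 8
  d7 = max2(-8, 8) = 8
  d8 = sub(8, 8) = 0

After the edit, cleaning proceeds:
  d1: a read changed (s2 -8->1) — executes, giving 0.
  d2: a read changed (d1 -8->0; s2 -8->1) — executes, giving 1.
  d3: a read changed (d2 -8->1; s2 -8->1) — executes, giving 1.
  d4: a read changed (s2 -8->1) — executes, giving 1.
  d7: a read changed (d3 -8->1; d4 8->1) — executes, giving 1.
  d8: a read changed (d7 8->1; d4 8->1) — executes, giving 0 — identical to its old value.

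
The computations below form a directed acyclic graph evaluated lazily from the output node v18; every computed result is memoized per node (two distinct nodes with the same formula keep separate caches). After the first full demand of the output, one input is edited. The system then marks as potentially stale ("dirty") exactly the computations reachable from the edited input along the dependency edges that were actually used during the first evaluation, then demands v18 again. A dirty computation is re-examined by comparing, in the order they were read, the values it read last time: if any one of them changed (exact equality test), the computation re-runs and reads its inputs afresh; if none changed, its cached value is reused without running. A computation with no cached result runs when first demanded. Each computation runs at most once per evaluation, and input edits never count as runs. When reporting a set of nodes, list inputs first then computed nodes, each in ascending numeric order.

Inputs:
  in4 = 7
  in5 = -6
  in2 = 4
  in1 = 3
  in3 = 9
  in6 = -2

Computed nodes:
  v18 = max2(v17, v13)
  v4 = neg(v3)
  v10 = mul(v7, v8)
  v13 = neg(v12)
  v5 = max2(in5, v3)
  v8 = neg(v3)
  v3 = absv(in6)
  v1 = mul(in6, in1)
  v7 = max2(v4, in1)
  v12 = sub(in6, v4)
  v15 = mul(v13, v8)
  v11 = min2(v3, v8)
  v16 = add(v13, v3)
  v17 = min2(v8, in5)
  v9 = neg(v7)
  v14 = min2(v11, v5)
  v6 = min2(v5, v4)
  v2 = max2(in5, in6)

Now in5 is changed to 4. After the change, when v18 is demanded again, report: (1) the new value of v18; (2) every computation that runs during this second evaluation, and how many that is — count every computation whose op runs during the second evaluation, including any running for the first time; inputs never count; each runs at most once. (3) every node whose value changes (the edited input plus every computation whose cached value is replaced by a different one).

Demanding v18 again yields 0.
2 computations run: v17, v18.
The nodes whose values change: in5, v17.

First demand of the output computes:
  v3 = absv(-2) = 2
  v4 = neg(2) = -2
  v8 = neg(2) = -2
  v12 = sub(-2, -2) = 0
  v13 = neg(0) = 0
  v17 = min2(-2, -6) = -6
  v18 = max2(-6, 0) = 0

After the edit, cleaning proceeds:
  v17: a read changed (in5 -6->4) — executes, giving -2.
  v18: a read changed (v17 -6->-2) — executes, giving 0 — identical to its old value.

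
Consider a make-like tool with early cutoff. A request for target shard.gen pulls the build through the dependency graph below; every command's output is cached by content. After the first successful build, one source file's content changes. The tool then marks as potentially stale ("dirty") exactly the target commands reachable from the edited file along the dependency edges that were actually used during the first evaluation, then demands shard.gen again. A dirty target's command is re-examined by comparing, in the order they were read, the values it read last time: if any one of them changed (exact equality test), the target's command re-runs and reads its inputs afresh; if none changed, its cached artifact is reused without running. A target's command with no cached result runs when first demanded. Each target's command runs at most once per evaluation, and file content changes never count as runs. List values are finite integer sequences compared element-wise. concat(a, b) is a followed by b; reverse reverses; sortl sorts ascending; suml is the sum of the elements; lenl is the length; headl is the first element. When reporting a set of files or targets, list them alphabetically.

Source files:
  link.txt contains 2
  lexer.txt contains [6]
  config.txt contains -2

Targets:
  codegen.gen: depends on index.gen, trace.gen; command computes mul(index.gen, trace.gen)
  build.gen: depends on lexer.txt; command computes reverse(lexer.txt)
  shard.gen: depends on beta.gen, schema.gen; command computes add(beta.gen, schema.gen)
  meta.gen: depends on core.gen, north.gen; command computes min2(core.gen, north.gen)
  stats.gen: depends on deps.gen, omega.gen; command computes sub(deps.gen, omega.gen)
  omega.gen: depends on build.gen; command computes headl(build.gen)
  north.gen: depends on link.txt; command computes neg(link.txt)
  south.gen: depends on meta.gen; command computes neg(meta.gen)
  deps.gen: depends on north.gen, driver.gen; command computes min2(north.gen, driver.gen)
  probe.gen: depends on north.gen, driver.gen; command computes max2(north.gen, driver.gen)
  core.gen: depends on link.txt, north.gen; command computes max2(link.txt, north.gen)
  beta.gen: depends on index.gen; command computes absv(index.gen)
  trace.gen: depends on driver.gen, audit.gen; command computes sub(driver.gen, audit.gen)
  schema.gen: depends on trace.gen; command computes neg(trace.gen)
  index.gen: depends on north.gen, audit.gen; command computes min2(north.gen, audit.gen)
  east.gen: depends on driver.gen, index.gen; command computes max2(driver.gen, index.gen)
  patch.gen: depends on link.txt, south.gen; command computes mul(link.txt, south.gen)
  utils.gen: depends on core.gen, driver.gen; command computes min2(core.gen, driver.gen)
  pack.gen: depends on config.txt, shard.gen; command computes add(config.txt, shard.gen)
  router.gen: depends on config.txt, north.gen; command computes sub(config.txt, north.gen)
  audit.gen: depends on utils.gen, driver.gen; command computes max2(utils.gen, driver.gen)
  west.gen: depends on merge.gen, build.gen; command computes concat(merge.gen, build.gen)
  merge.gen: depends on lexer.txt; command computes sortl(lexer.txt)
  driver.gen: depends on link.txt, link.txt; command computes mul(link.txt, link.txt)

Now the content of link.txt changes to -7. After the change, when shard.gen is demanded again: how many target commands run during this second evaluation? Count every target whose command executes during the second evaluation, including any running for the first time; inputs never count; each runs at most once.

First demand of the output computes:
  driver.gen = mul(2, 2) = 4
  north.gen = neg(2) = -2
  core.gen = max2(2, -2) = 2
  utils.gen = min2(2, 4) = 2
  audit.gen = max2(2, 4) = 4
  index.gen = min2(-2, 4) = -2
  beta.gen = absv(-2) = 2
  trace.gen = sub(4, 4) = 0
  schema.gen = neg(0) = 0
  shard.gen = add(2, 0) = 2

After the edit, cleaning proceeds:
  driver.gen: a read changed (link.txt 2->-7; link.txt 2->-7) — executes, giving 49.
  north.gen: a read changed (link.txt 2->-7) — executes, giving 7.
  core.gen: a read changed (link.txt 2->-7; north.gen -2->7) — executes, giving 7.
  utils.gen: a read changed (core.gen 2->7; driver.gen 4->49) — executes, giving 7.
  audit.gen: a read changed (utils.gen 2->7; driver.gen 4->49) — executes, giving 49.
  index.gen: a read changed (north.gen -2->7; audit.gen 4->49) — executes, giving 7.
  beta.gen: a read changed (index.gen -2->7) — executes, giving 7.
  trace.gen: a read changed (driver.gen 4->49; audit.gen 4->49) — executes, giving 0 — identical to its old value.
  schema.gen: dirty, but its reads are unchanged (trace.gen unchanged); cached 0 stands.
  shard.gen: a read changed (beta.gen 2->7) — executes, giving 7.

Note where the cutoff bites: schema.gen is checked, finds nothing changed, and keeps its cache.

9 target commands run: audit.gen, beta.gen, core.gen, driver.gen, index.gen, north.gen, shard.gen, trace.gen, utils.gen.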